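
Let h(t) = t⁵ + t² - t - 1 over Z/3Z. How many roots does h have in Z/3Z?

2

Evaluate at each of the 3 elements of Z/3Z:
h(0) = 2; h(1) = 0 → root; h(2) = 0 → root.
Roots: {1, 2}.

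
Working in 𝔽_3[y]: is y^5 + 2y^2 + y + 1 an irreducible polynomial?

Yes

Write m(y) = y^5 + 2y^2 + y + 1.
Check for roots in 𝔽_3: m(0) = 1; m(1) = 2; m(2) = 1.
No roots, so no linear factors.
Monic irreducibles of degree 2 over GF(3): y^2 + 1, y^2 + y + 2, y^2 + 2y + 2.
None of them divide m (all give nonzero remainder).
No irreducible factor of degree ≤ 2 exists, so m is irreducible over GF(3).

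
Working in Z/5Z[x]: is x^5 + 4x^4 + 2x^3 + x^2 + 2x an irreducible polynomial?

Write m(x) = x^5 + 4x^4 + 2x^3 + x^2 + 2x.
Check for roots in Z/5Z: m(0) = 0 → root; m(1) = 0 → root; m(2) = 0 → root; m(3) = 1; m(4) = 0 → root.
m(0) = 0, so (x) divides m(x); m is reducible.

No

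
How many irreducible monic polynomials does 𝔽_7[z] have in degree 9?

4483696

x^(7^9) − x is the product of all monic irreducibles of degree dividing 9; Möbius inversion gives N = (1/9) Σ μ(9/d)·7^d.
Divisors of 9: 1, 3, 9; μ(9/d) for each: 0, -1, 1.
Σ = − 7^3 + 7^9 = 40353264.
N = 40353264/9 = 4483696.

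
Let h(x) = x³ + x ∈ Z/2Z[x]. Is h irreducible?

Check for roots in Z/2Z: h(0) = 0 → root; h(1) = 0 → root.
h(0) = 0, so (x) divides h(x); h is reducible.

No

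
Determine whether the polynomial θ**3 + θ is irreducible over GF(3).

No

Write f(θ) = θ**3 + θ.
Check for roots in GF(3): f(0) = 0 → root; f(1) = 2; f(2) = 1.
f(0) = 0, so (θ) divides f(θ); f is reducible.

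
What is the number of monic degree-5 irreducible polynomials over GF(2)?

x^(2^5) − x is the product of all monic irreducibles of degree dividing 5; Möbius inversion gives N = (1/5) Σ μ(5/d)·2^d.
Divisors of 5: 1, 5; μ(5/d) for each: -1, 1.
Σ = − 2^1 + 2^5 = 30.
N = 30/5 = 6.

6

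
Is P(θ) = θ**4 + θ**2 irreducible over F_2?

No

Check for roots in F_2: P(0) = 0 → root; P(1) = 0 → root.
P(0) = 0, so (θ) divides P(θ); P is reducible.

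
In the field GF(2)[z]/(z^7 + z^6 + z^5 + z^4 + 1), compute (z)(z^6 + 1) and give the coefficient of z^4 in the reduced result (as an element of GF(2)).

Multiply in GF(2)[z]: (z)·(z^6 + 1) = z^7 + z.
Reduce using z^7 ≡ z^6 + z^5 + z^4 + 1 (mod z^7 + z^6 + z^5 + z^4 + 1).
Reduced: z^6 + z^5 + z^4 + z + 1.

1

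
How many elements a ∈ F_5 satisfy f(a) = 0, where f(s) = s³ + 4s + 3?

Evaluate at each of the 5 elements of F_5:
f(0) = 3; f(1) = 3; f(2) = 4; f(3) = 2; f(4) = 3.
No element is a root.

0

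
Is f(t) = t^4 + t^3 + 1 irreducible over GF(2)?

Check for roots in GF(2): f(0) = 1; f(1) = 1.
No roots, so no linear factors.
Monic irreducibles of degree 2 over GF(2): t^2 + t + 1.
None of them divide f (all give nonzero remainder).
No irreducible factor of degree ≤ 2 exists, so f is irreducible over GF(2).

Yes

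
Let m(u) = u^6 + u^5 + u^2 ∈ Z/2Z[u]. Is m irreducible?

Check for roots in Z/2Z: m(0) = 0 → root; m(1) = 1.
m(0) = 0, so (u) divides m(u); m is reducible.

No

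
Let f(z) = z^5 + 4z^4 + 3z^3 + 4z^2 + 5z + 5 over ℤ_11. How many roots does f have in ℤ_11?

Evaluate at each of the 11 elements of ℤ_11:
f(0) = 5; f(1) = 0 → root; f(2) = 8; f(3) = 0 → root; f(4) = 8; f(5) = 3; f(6) = 4; f(7) = 0 → root; f(8) = 4; f(9) = 8; f(10) = 4.
Roots: {1, 3, 7}.

3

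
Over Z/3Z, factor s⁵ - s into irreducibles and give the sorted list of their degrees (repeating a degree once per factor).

1, 1, 1, 2

Write f(s) = s⁵ - s.
Roots in Z/3Z: f(0) = 0 → root; f(1) = 0 → root; f(2) = 0 → root.
Linear factors from roots: (s), (s - 1), (s + 1).
Complete factorization: f(s) = (s)·(s + 1)·(s - 1)·(s² + 1).
Factor degrees with multiplicity: 1 + 1 + 1 + 2 = 5.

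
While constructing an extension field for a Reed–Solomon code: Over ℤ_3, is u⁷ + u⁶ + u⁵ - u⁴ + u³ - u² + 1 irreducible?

Write m(u) = u⁷ + u⁶ + u⁵ - u⁴ + u³ - u² + 1.
Check for roots in ℤ_3: m(0) = 1; m(1) = 0 → root; m(2) = 0 → root.
m(1) = 0, so (u − 1) divides m(u); m is reducible.

No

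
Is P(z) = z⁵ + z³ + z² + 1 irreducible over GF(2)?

No

Check for roots in GF(2): P(0) = 1; P(1) = 0 → root.
P(1) = 0, so (z − 1) divides P(z); P is reducible.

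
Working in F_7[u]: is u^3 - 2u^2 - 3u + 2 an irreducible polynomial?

Write f(u) = u^3 - 2u^2 - 3u + 2.
Check for roots in F_7: f(0) = 2; f(1) = 5; f(2) = 3; f(3) = 2; f(4) = 1; f(5) = 6; f(6) = 2.
No roots. A degree-3 polynomial over a field with no linear factor is irreducible.

Yes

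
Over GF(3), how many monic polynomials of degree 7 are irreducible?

Gauss's count: N_{3}(7) = (1/7) Σ_{d|7} μ(7/d)·3^d.
Divisors of 7: 1, 7; μ(7/d) for each: -1, 1.
Σ = − 3^1 + 3^7 = 2184.
N = 2184/7 = 312.

312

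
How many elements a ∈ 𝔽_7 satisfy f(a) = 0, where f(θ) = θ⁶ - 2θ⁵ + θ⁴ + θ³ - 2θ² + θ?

5

Evaluate at each of the 7 elements of 𝔽_7:
f(0) = 0 → root; f(1) = 0 → root; f(2) = 4; f(3) = 0 → root; f(4) = 2; f(5) = 0 → root; f(6) = 0 → root.
Roots: {0, 1, 3, 5, 6}.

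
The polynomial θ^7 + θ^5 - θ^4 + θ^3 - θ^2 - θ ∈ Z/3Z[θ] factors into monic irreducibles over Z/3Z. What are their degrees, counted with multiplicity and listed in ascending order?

Write f(θ) = θ^7 + θ^5 - θ^4 + θ^3 - θ^2 - θ.
Roots in Z/3Z: f(0) = 0 → root; f(1) = 0 → root; f(2) = 2.
Linear factors from roots: (θ), (θ - 1).
Complete factorization: f(θ) = (θ)·(θ - 1)·(θ^2 - θ - 1)·(θ^3 - θ^2 - θ - 1).
Factor degrees with multiplicity: 1 + 1 + 2 + 3 = 7.

1, 1, 2, 3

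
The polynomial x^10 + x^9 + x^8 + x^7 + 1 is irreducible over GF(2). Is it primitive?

No

Write f(x) = x^10 + x^9 + x^8 + x^7 + 1.
|GF(2^10)^×| = 2^10 − 1 = 1023. Prime factorization: 1023 = 3·11·31.
f is primitive ⇔ x has order 1023 in GF(2)[x]/(f), i.e. x^(1023/q) ≠ 1 for each prime q | 1023.
x^(341) mod f = 1
x^(93) mod f = x^9 + x^6 + x.
x^(33) mod f = x^6 + x^5 + x^3 + x + 1.
Since x^(341) = 1, the order of x divides 341 < 1023; not primitive.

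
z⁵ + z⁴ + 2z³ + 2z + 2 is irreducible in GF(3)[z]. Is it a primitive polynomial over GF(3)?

No

Write f(z) = z⁵ + z⁴ + 2z³ + 2z + 2.
|GF(3^5)^×| = 3^5 − 1 = 242. Prime factorization: 242 = 2·11^2.
f is primitive ⇔ z has order 242 in GF(3)[z]/(f), i.e. z^(242/q) ≠ 1 for each prime q | 242.
z^(121) mod f = 1
z^(22) mod f = z⁴ + 2z.
Since z^(121) = 1, the order of z divides 121 < 242; not primitive.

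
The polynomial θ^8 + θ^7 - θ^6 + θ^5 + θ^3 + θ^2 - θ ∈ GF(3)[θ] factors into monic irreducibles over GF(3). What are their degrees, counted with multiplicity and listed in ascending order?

Write h(θ) = θ^8 + θ^7 - θ^6 + θ^5 + θ^3 + θ^2 - θ.
Roots in GF(3): h(0) = 0 → root; h(1) = 0 → root; h(2) = 2.
Linear factors from roots: (θ), (θ - 1).
Complete factorization: h(θ) = (θ)·(θ - 1)^3·(θ^2 - θ - 1)^2.
Factor degrees with multiplicity: 1 + 1 + 1 + 1 + 2 + 2 = 8.

1, 1, 1, 1, 2, 2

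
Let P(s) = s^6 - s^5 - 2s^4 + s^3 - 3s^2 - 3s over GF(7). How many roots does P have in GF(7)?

3

Evaluate at each of the 7 elements of GF(7):
P(0) = 0 → root; P(1) = 0 → root; P(2) = 4; P(3) = 0 → root; P(4) = 2; P(5) = 1; P(6) = 6.
Roots: {0, 1, 3}.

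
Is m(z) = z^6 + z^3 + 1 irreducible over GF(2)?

Check for roots in GF(2): m(0) = 1; m(1) = 1.
No roots, so no linear factors.
Monic irreducibles of degree 2 over GF(2): z^2 + z + 1.
None of them divide m (all give nonzero remainder).
Monic irreducibles of degree 3 over GF(2): z^3 + z + 1, z^3 + z^2 + 1.
None of them divide m (all give nonzero remainder).
No irreducible factor of degree ≤ 3 exists, so m is irreducible over GF(2).

Yes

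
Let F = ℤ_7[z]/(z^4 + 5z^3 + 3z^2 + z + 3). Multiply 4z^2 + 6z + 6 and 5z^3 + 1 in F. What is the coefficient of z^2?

5

Multiply in ℤ_7[z]: (4z^2 + 6z + 6)·(5z^3 + 1) = 6z^5 + 2z^4 + 2z^3 + 4z^2 + 6z + 6.
Reduce using z^4 ≡ 2z^3 + 4z^2 + 6z + 4 (mod z^4 + 5z^3 + 3z^2 + z + 3).
Reduced: 5z^3 + 5z^2 + 2z + 6.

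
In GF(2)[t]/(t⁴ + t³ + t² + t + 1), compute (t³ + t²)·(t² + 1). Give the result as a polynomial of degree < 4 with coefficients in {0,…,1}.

Multiply in GF(2)[t]: (t³ + t²)·(t² + 1) = t⁵ + t⁴ + t³ + t².
Reduce using t⁴ ≡ t³ + t² + t + 1 (mod t⁴ + t³ + t² + t + 1).
Reduced: t.

t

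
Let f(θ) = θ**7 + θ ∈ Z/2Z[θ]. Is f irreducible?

No

Check for roots in Z/2Z: f(0) = 0 → root; f(1) = 0 → root.
f(0) = 0, so (θ) divides f(θ); f is reducible.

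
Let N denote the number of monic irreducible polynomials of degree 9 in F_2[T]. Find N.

The number of monic irreducibles of degree 9 over GF(2) is (1/9)·Σ_{d∣9} μ(9/d) 2^d.
Divisors of 9: 1, 3, 9; μ(9/d) for each: 0, -1, 1.
Σ = − 2^3 + 2^9 = 504.
N = 504/9 = 56.

56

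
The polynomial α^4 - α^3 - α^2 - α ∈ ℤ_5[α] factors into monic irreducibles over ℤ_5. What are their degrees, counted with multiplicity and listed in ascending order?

Write g(α) = α^4 - α^3 - α^2 - α.
Roots in ℤ_5: g(0) = 0 → root; g(1) = 3; g(2) = 2; g(3) = 2; g(4) = 2.
Linear factors from roots: (α).
Complete factorization: g(α) = (α)·(α^3 - α^2 - α - 1).
Factor degrees with multiplicity: 1 + 3 = 4.

1, 3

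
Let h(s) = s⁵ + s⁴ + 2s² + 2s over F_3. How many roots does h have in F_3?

Evaluate at each of the 3 elements of F_3:
h(0) = 0 → root; h(1) = 0 → root; h(2) = 0 → root.
Roots: {0, 1, 2}.

3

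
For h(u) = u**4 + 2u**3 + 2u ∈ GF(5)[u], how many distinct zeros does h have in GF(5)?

2

Evaluate at each of the 5 elements of GF(5):
h(0) = 0 → root; h(1) = 0 → root; h(2) = 1; h(3) = 1; h(4) = 2.
Roots: {0, 1}.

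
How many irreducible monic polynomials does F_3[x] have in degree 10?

5880

Gauss's count: N_{3}(10) = (1/10) Σ_{d|10} μ(10/d)·3^d.
Divisors of 10: 1, 2, 5, 10; μ(10/d) for each: 1, -1, -1, 1.
Σ = 3^1 − 3^2 − 3^5 + 3^10 = 58800.
N = 58800/10 = 5880.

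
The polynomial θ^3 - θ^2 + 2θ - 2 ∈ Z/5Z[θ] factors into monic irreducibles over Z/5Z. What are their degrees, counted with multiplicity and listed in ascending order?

Write g(θ) = θ^3 - θ^2 + 2θ - 2.
Roots in Z/5Z: g(0) = 3; g(1) = 0 → root; g(2) = 1; g(3) = 2; g(4) = 4.
Linear factors from roots: (θ - 1).
Complete factorization: g(θ) = (θ - 1)·(θ^2 + 2).
Factor degrees with multiplicity: 1 + 2 = 3.

1, 2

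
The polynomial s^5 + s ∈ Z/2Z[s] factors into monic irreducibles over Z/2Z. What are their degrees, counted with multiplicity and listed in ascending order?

1, 1, 1, 1, 1

Write f(s) = s^5 + s.
Roots in Z/2Z: f(0) = 0 → root; f(1) = 0 → root.
Linear factors from roots: (s), (s + 1).
Complete factorization: f(s) = (s)·(s + 1)^4.
Factor degrees with multiplicity: 1 + 1 + 1 + 1 + 1 = 5.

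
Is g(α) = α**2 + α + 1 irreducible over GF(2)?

Check for roots in GF(2): g(0) = 1; g(1) = 1.
No roots. A degree-2 polynomial over a field with no linear factor is irreducible.

Yes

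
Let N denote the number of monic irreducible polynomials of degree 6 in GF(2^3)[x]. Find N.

43596

The number of monic irreducibles of degree 6 over GF(8) is (1/6)·Σ_{d∣6} μ(6/d) 8^d.
Divisors of 6: 1, 2, 3, 6; μ(6/d) for each: 1, -1, -1, 1.
Σ = 8^1 − 8^2 − 8^3 + 8^6 = 261576.
N = 261576/6 = 43596.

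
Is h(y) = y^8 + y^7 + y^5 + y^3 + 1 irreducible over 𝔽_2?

Check for roots in 𝔽_2: h(0) = 1; h(1) = 1.
No roots, so no linear factors.
Monic irreducibles of degree 2 over GF(2): y^2 + y + 1.
None of them divide h (all give nonzero remainder).
Monic irreducibles of degree 3 over GF(2): y^3 + y + 1, y^3 + y^2 + 1.
None of them divide h (all give nonzero remainder).
Monic irreducibles of degree 4 over GF(2): y^4 + y + 1, y^4 + y^3 + 1, y^4 + y^3 + y^2 + y + 1.
None of them divide h (all give nonzero remainder).
No irreducible factor of degree ≤ 4 exists, so h is irreducible over GF(2).

Yes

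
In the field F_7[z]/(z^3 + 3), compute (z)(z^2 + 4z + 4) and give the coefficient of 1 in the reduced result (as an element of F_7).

Multiply in F_7[z]: (z)·(z^2 + 4z + 4) = z^3 + 4z^2 + 4z.
Reduce using z^3 ≡ 4 (mod z^3 + 3).
Reduced: 4z^2 + 4z + 4.

4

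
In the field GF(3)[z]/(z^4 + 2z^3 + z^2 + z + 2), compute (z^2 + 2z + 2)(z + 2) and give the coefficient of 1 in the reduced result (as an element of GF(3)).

Multiply in GF(3)[z]: (z^2 + 2z + 2)·(z + 2) = z^3 + z^2 + 1.
Reduced: z^3 + z^2 + 1.

1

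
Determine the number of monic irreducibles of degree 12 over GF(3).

x^(3^12) − x is the product of all monic irreducibles of degree dividing 12; Möbius inversion gives N = (1/12) Σ μ(12/d)·3^d.
Divisors of 12: 1, 2, 3, 4, 6, 12; μ(12/d) for each: 0, 1, 0, -1, -1, 1.
Σ = 3^2 − 3^4 − 3^6 + 3^12 = 530640.
N = 530640/12 = 44220.

44220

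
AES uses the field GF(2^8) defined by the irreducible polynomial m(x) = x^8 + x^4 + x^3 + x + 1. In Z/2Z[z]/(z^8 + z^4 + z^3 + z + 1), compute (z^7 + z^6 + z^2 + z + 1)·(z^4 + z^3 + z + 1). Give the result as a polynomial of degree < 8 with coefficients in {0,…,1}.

z^7 + z^6 + z^5 + z^4 + z^2

Multiply in Z/2Z[z]: (z^7 + z^6 + z^2 + z + 1)·(z^4 + z^3 + z + 1) = z^11 + z^9 + z^8 + 1.
Reduce using z^8 ≡ z^4 + z^3 + z + 1 (mod z^8 + z^4 + z^3 + z + 1).
Reduced: z^7 + z^6 + z^5 + z^4 + z^2.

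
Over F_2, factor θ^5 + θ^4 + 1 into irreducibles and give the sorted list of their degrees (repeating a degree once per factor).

Write h(θ) = θ^5 + θ^4 + 1.
Roots in F_2: h(0) = 1; h(1) = 1.
Complete factorization: h(θ) = (θ^2 + θ + 1)·(θ^3 + θ + 1).
Factor degrees with multiplicity: 2 + 3 = 5.

2, 3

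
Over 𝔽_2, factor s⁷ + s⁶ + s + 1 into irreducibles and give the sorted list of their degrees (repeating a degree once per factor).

Write h(s) = s⁷ + s⁶ + s + 1.
Roots in 𝔽_2: h(0) = 1; h(1) = 0 → root.
Linear factors from roots: (s + 1).
Complete factorization: h(s) = (s + 1)^3·(s² + s + 1)^2.
Factor degrees with multiplicity: 1 + 1 + 1 + 2 + 2 = 7.

1, 1, 1, 2, 2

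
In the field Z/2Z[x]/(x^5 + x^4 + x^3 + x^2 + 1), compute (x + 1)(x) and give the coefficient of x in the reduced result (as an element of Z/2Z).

Multiply in Z/2Z[x]: (x + 1)·(x) = x^2 + x.
Reduced: x^2 + x.

1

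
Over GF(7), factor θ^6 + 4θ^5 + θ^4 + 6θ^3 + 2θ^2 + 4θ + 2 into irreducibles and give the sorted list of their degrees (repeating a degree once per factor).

6

Write f(θ) = θ^6 + 4θ^5 + θ^4 + 6θ^3 + 2θ^2 + 4θ + 2.
Complete factorization: f(θ) = (θ^6 + 4θ^5 + θ^4 + 6θ^3 + 2θ^2 + 4θ + 2).
Factor degrees with multiplicity: 6 = 6.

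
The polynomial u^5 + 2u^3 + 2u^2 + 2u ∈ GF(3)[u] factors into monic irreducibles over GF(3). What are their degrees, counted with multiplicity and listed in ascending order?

1, 1, 1, 2

Write f(u) = u^5 + 2u^3 + 2u^2 + 2u.
Roots in GF(3): f(0) = 0 → root; f(1) = 1; f(2) = 0 → root.
Linear factors from roots: (u), (u + 1).
Complete factorization: f(u) = (u)·(u + 1)^2·(u^2 + u + 2).
Factor degrees with multiplicity: 1 + 1 + 1 + 2 = 5.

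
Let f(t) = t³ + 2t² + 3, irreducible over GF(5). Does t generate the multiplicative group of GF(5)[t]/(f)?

Yes

|GF(5^3)^×| = 5^3 − 1 = 124. Prime factorization: 124 = 2^2·31.
f is primitive ⇔ t has order 124 in GF(5)[t]/(f), i.e. t^(124/q) ≠ 1 for each prime q | 124.
t^(62) mod f = 4.
t^(4) mod f = 4t² + 2t + 1.
None equal 1, so t has full order 124; f is primitive.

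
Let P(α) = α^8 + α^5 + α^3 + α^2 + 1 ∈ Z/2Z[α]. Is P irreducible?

Check for roots in Z/2Z: P(0) = 1; P(1) = 1.
No roots, so no linear factors.
Monic irreducibles of degree 2 over GF(2): α^2 + α + 1.
None of them divide P (all give nonzero remainder).
Monic irreducibles of degree 3 over GF(2): α^3 + α + 1, α^3 + α^2 + 1.
None of them divide P (all give nonzero remainder).
Monic irreducibles of degree 4 over GF(2): α^4 + α + 1, α^4 + α^3 + 1, α^4 + α^3 + α^2 + α + 1.
None of them divide P (all give nonzero remainder).
No irreducible factor of degree ≤ 4 exists, so P is irreducible over GF(2).

Yes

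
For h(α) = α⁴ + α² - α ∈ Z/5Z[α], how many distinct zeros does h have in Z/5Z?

Evaluate at each of the 5 elements of Z/5Z:
h(0) = 0 → root; h(1) = 1; h(2) = 3; h(3) = 2; h(4) = 3.
Roots: {0}.

1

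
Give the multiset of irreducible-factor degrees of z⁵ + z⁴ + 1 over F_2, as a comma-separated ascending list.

2, 3

Write g(z) = z⁵ + z⁴ + 1.
Roots in F_2: g(0) = 1; g(1) = 1.
Complete factorization: g(z) = (z² + z + 1)·(z³ + z + 1).
Factor degrees with multiplicity: 2 + 3 = 5.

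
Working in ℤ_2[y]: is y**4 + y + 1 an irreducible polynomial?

Yes

Write m(y) = y**4 + y + 1.
Check for roots in ℤ_2: m(0) = 1; m(1) = 1.
No roots, so no linear factors.
Monic irreducibles of degree 2 over GF(2): y**2 + y + 1.
None of them divide m (all give nonzero remainder).
No irreducible factor of degree ≤ 2 exists, so m is irreducible over GF(2).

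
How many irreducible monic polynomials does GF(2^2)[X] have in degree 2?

6

The number of monic irreducibles of degree 2 over GF(4) is (1/2)·Σ_{d∣2} μ(2/d) 4^d.
Divisors of 2: 1, 2; μ(2/d) for each: -1, 1.
Σ = − 4^1 + 4^2 = 12.
N = 12/2 = 6.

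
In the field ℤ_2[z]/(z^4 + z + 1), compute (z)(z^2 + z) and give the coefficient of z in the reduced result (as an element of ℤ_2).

0

Multiply in ℤ_2[z]: (z)·(z^2 + z) = z^3 + z^2.
Reduced: z^3 + z^2.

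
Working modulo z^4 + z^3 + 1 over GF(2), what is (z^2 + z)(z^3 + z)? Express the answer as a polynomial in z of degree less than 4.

z^3 + z^2 + z

Multiply in GF(2)[z]: (z^2 + z)·(z^3 + z) = z^5 + z^4 + z^3 + z^2.
Reduce using z^4 ≡ z^3 + 1 (mod z^4 + z^3 + 1).
Reduced: z^3 + z^2 + z.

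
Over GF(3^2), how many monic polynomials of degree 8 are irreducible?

5380020

By the necklace-counting formula, N_9(8) = (1/8) Σ_{d|8} μ(8/d)·9^d.
Divisors of 8: 1, 2, 4, 8; μ(8/d) for each: 0, 0, -1, 1.
Σ = − 9^4 + 9^8 = 43040160.
N = 43040160/8 = 5380020.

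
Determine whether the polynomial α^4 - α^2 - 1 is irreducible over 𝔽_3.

Write f(α) = α^4 - α^2 - 1.
Check for roots in 𝔽_3: f(0) = 2; f(1) = 2; f(2) = 2.
No roots, so no linear factors.
Monic irreducibles of degree 2 over GF(3): α^2 + 1, α^2 + α - 1, α^2 - α - 1.
None of them divide f (all give nonzero remainder).
No irreducible factor of degree ≤ 2 exists, so f is irreducible over GF(3).

Yes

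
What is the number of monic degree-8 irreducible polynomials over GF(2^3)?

x^(8^8) − x is the product of all monic irreducibles of degree dividing 8; Möbius inversion gives N = (1/8) Σ μ(8/d)·8^d.
Divisors of 8: 1, 2, 4, 8; μ(8/d) for each: 0, 0, -1, 1.
Σ = − 8^4 + 8^8 = 16773120.
N = 16773120/8 = 2096640.

2096640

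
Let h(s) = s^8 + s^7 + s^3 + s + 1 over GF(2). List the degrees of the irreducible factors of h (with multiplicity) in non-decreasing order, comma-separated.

Roots in GF(2): h(0) = 1; h(1) = 1.
Complete factorization: h(s) = (s^8 + s^7 + s^3 + s + 1).
Factor degrees with multiplicity: 8 = 8.

8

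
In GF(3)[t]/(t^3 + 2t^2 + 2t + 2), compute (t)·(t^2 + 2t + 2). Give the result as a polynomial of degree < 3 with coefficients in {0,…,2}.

Multiply in GF(3)[t]: (t)·(t^2 + 2t + 2) = t^3 + 2t^2 + 2t.
Reduce using t^3 ≡ t^2 + t + 1 (mod t^3 + 2t^2 + 2t + 2).
Reduced: 1.

1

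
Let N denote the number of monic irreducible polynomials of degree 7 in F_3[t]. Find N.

312

By the necklace-counting formula, N_3(7) = (1/7) Σ_{d|7} μ(7/d)·3^d.
Divisors of 7: 1, 7; μ(7/d) for each: -1, 1.
Σ = − 3^1 + 3^7 = 2184.
N = 2184/7 = 312.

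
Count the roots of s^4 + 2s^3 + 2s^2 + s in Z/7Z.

Write P(s) = s^4 + 2s^3 + 2s^2 + s.
Evaluate at each of the 7 elements of Z/7Z:
P(0) = 0 → root; P(1) = 6; P(2) = 0 → root; P(3) = 2; P(4) = 0 → root; P(5) = 6; P(6) = 0 → root.
Roots: {0, 2, 4, 6}.

4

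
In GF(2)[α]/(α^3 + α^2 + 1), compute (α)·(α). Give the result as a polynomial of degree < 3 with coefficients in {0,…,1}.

α^2

Multiply in GF(2)[α]: (α)·(α) = α^2.
Reduced: α^2.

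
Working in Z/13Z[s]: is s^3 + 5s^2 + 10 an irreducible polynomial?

Write g(s) = s^3 + 5s^2 + 10.
Check each element of Z/13Z for a root: g(0)=10, g(1)=3, g(2)=12, g(3)=4, g(4)=11, g(5)=0, g(6)=3, g(7)=0, g(8)=10, g(9)=0, g(10)=2, g(11)=9, g(12)=1.
g(5) = 0, so (s − 5) divides g(s); g is reducible.

No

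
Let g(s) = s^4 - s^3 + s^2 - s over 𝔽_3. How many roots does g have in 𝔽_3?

2

Evaluate at each of the 3 elements of 𝔽_3:
g(0) = 0 → root; g(1) = 0 → root; g(2) = 1.
Roots: {0, 1}.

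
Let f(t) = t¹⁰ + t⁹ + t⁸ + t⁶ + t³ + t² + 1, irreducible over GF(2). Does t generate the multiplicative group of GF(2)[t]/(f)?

|GF(2^10)^×| = 2^10 − 1 = 1023. Prime factorization: 1023 = 3·11·31.
f is primitive ⇔ t has order 1023 in GF(2)[t]/(f), i.e. t^(1023/q) ≠ 1 for each prime q | 1023.
t^(341) mod f = t⁹ + t⁷ + t⁶ + t⁵.
t^(93) mod f = t⁸ + t⁷ + t⁵ + t² + 1.
t^(33) mod f = t⁷ + t⁶ + t².
None equal 1, so t has full order 1023; f is primitive.

Yes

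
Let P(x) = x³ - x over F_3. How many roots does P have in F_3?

Evaluate at each of the 3 elements of F_3:
P(0) = 0 → root; P(1) = 0 → root; P(2) = 0 → root.
Roots: {0, 1, 2}.

3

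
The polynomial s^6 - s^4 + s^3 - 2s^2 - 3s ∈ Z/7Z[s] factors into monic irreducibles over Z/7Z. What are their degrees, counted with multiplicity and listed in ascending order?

1, 1, 1, 1, 2

Write f(s) = s^6 - s^4 + s^3 - 2s^2 - 3s.
Linear factors from roots: (s), (s - 2), (s + 1).
Complete factorization: f(s) = (s)·(s + 1)·(s - 2)^2·(s^2 + 3s + 1).
Factor degrees with multiplicity: 1 + 1 + 1 + 1 + 2 = 6.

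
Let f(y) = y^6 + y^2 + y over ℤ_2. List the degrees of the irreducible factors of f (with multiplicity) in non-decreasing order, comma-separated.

1, 2, 3

Roots in ℤ_2: f(0) = 0 → root; f(1) = 1.
Linear factors from roots: (y).
Complete factorization: f(y) = (y)·(y^2 + y + 1)·(y^3 + y^2 + 1).
Factor degrees with multiplicity: 1 + 2 + 3 = 6.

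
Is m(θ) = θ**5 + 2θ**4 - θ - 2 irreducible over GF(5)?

No

Check for roots in GF(5): m(0) = 3; m(1) = 0 → root; m(2) = 0 → root; m(3) = 0 → root; m(4) = 0 → root.
m(1) = 0, so (θ − 1) divides m(θ); m is reducible.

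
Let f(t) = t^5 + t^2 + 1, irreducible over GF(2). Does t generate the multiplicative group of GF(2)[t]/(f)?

|GF(2^5)^×| = 2^5 − 1 = 31. Prime factorization: 31 = 31.
f is primitive ⇔ t has order 31 in GF(2)[t]/(f), i.e. t^(31/q) ≠ 1 for each prime q | 31.
t^(1) mod f = t.
None equal 1, so t has full order 31; f is primitive.

Yes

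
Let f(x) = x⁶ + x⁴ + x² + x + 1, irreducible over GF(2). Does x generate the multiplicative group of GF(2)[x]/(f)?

|GF(2^6)^×| = 2^6 − 1 = 63. Prime factorization: 63 = 3^2·7.
f is primitive ⇔ x has order 63 in GF(2)[x]/(f), i.e. x^(63/q) ≠ 1 for each prime q | 63.
x^(21) mod f = 1
x^(9) mod f = x⁴ + x² + x.
Since x^(21) = 1, the order of x divides 21 < 63; not primitive.

No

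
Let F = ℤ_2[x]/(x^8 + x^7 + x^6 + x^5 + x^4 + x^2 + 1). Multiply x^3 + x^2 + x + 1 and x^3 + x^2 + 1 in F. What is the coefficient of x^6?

1

Multiply in ℤ_2[x]: (x^3 + x^2 + x + 1)·(x^3 + x^2 + 1) = x^6 + x^3 + x + 1.
Reduced: x^6 + x^3 + x + 1.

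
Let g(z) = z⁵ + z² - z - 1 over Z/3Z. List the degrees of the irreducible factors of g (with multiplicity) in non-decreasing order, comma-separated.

Roots in Z/3Z: g(0) = 2; g(1) = 0 → root; g(2) = 0 → root.
Linear factors from roots: (z - 1), (z + 1).
Complete factorization: g(z) = (z + 1)·(z - 1)^2·(z² + z - 1).
Factor degrees with multiplicity: 1 + 1 + 1 + 2 = 5.

1, 1, 1, 2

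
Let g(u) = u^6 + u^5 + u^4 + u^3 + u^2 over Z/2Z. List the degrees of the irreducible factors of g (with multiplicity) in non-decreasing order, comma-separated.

Roots in Z/2Z: g(0) = 0 → root; g(1) = 1.
Linear factors from roots: (u).
Complete factorization: g(u) = (u)^2·(u^4 + u^3 + u^2 + u + 1).
Factor degrees with multiplicity: 1 + 1 + 4 = 6.

1, 1, 4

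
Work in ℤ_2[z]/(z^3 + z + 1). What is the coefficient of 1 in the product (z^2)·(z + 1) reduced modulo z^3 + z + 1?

1

Multiply in ℤ_2[z]: (z^2)·(z + 1) = z^3 + z^2.
Reduce using z^3 ≡ z + 1 (mod z^3 + z + 1).
Reduced: z^2 + z + 1.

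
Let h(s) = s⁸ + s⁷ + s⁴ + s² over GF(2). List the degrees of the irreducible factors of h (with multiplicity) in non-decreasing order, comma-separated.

1, 1, 1, 2, 3

Roots in GF(2): h(0) = 0 → root; h(1) = 0 → root.
Linear factors from roots: (s), (s + 1).
Complete factorization: h(s) = (s + 1)·(s)^2·(s² + s + 1)·(s³ + s² + 1).
Factor degrees with multiplicity: 1 + 1 + 1 + 2 + 3 = 8.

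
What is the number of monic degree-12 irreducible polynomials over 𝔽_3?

By the necklace-counting formula, N_3(12) = (1/12) Σ_{d|12} μ(12/d)·3^d.
Divisors of 12: 1, 2, 3, 4, 6, 12; μ(12/d) for each: 0, 1, 0, -1, -1, 1.
Σ = 3^2 − 3^4 − 3^6 + 3^12 = 530640.
N = 530640/12 = 44220.

44220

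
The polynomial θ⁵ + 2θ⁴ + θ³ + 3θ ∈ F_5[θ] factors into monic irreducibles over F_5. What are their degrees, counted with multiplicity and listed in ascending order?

Write h(θ) = θ⁵ + 2θ⁴ + θ³ + 3θ.
Roots in F_5: h(0) = 0 → root; h(1) = 2; h(2) = 3; h(3) = 1; h(4) = 2.
Linear factors from roots: (θ).
Complete factorization: h(θ) = (θ)·(θ² + 3θ + 3)·(θ² + 4θ + 1).
Factor degrees with multiplicity: 1 + 2 + 2 = 5.

1, 2, 2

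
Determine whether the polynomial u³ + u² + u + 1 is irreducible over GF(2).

No

Write m(u) = u³ + u² + u + 1.
Check for roots in GF(2): m(0) = 1; m(1) = 0 → root.
m(1) = 0, so (u − 1) divides m(u); m is reducible.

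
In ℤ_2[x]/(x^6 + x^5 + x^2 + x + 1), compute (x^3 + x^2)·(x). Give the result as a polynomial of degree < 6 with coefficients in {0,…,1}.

Multiply in ℤ_2[x]: (x^3 + x^2)·(x) = x^4 + x^3.
Reduced: x^4 + x^3.

x^4 + x^3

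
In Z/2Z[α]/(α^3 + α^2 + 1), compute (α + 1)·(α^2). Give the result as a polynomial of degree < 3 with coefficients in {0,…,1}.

Multiply in Z/2Z[α]: (α + 1)·(α^2) = α^3 + α^2.
Reduce using α^3 ≡ α^2 + 1 (mod α^3 + α^2 + 1).
Reduced: 1.

1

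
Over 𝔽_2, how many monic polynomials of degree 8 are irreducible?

x^(2^8) − x is the product of all monic irreducibles of degree dividing 8; Möbius inversion gives N = (1/8) Σ μ(8/d)·2^d.
Divisors of 8: 1, 2, 4, 8; μ(8/d) for each: 0, 0, -1, 1.
Σ = − 2^4 + 2^8 = 240.
N = 240/8 = 30.

30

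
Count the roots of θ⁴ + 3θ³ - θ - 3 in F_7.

3

Write f(θ) = θ⁴ + 3θ³ - θ - 3.
Evaluate at each of the 7 elements of F_7:
f(0) = 4; f(1) = 0 → root; f(2) = 0 → root; f(3) = 2; f(4) = 0 → root; f(5) = 5; f(6) = 3.
Roots: {1, 2, 4}.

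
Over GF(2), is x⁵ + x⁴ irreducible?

Write h(x) = x⁵ + x⁴.
Check for roots in GF(2): h(0) = 0 → root; h(1) = 0 → root.
h(0) = 0, so (x) divides h(x); h is reducible.

No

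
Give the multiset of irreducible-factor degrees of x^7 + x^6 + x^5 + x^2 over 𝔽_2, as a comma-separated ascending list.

1, 1, 1, 1, 3

Write f(x) = x^7 + x^6 + x^5 + x^2.
Roots in 𝔽_2: f(0) = 0 → root; f(1) = 0 → root.
Linear factors from roots: (x), (x + 1).
Complete factorization: f(x) = (x)^2·(x + 1)^2·(x^3 + x^2 + 1).
Factor degrees with multiplicity: 1 + 1 + 1 + 1 + 3 = 7.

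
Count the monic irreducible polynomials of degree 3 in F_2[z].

2

x^(2^3) − x is the product of all monic irreducibles of degree dividing 3; Möbius inversion gives N = (1/3) Σ μ(3/d)·2^d.
Divisors of 3: 1, 3; μ(3/d) for each: -1, 1.
Σ = − 2^1 + 2^3 = 6.
N = 6/3 = 2.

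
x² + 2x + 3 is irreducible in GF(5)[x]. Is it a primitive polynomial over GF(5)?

Yes

Write f(x) = x² + 2x + 3.
|GF(5^2)^×| = 5^2 − 1 = 24. Prime factorization: 24 = 2^3·3.
f is primitive ⇔ x has order 24 in GF(5)[x]/(f), i.e. x^(24/q) ≠ 1 for each prime q | 24.
x^(12) mod f = 4.
x^(8) mod f = 4x + 1.
None equal 1, so x has full order 24; f is primitive.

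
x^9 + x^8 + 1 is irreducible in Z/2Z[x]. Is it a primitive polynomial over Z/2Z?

No

Write f(x) = x^9 + x^8 + 1.
|GF(2^9)^×| = 2^9 − 1 = 511. Prime factorization: 511 = 7·73.
f is primitive ⇔ x has order 511 in GF(2)[x]/(f), i.e. x^(511/q) ≠ 1 for each prime q | 511.
x^(73) mod f = 1
x^(7) mod f = x^7.
Since x^(73) = 1, the order of x divides 73 < 511; not primitive.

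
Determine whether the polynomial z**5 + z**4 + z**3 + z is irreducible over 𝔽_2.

Write f(z) = z**5 + z**4 + z**3 + z.
Check for roots in 𝔽_2: f(0) = 0 → root; f(1) = 0 → root.
f(0) = 0, so (z) divides f(z); f is reducible.

No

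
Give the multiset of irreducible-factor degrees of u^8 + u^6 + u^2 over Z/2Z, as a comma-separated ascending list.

1, 1, 3, 3

Write h(u) = u^8 + u^6 + u^2.
Roots in Z/2Z: h(0) = 0 → root; h(1) = 1.
Linear factors from roots: (u).
Complete factorization: h(u) = (u)^2·(u^3 + u^2 + 1)^2.
Factor degrees with multiplicity: 1 + 1 + 3 + 3 = 8.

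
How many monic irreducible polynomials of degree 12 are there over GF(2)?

x^(2^12) − x is the product of all monic irreducibles of degree dividing 12; Möbius inversion gives N = (1/12) Σ μ(12/d)·2^d.
Divisors of 12: 1, 2, 3, 4, 6, 12; μ(12/d) for each: 0, 1, 0, -1, -1, 1.
Σ = 2^2 − 2^4 − 2^6 + 2^12 = 4020.
N = 4020/12 = 335.

335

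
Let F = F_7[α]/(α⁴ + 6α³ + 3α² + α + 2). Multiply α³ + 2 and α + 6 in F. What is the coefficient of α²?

4

Multiply in F_7[α]: (α³ + 2)·(α + 6) = α⁴ + 6α³ + 2α + 5.
Reduce using α⁴ ≡ α³ + 4α² + 6α + 5 (mod α⁴ + 6α³ + 3α² + α + 2).
Reduced: 4α² + α + 3.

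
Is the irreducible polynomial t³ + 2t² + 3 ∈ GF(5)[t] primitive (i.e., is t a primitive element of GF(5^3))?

Write f(t) = t³ + 2t² + 3.
|GF(5^3)^×| = 5^3 − 1 = 124. Prime factorization: 124 = 2^2·31.
f is primitive ⇔ t has order 124 in GF(5)[t]/(f), i.e. t^(124/q) ≠ 1 for each prime q | 124.
t^(62) mod f = 4.
t^(4) mod f = 4t² + 2t + 1.
None equal 1, so t has full order 124; f is primitive.

Yes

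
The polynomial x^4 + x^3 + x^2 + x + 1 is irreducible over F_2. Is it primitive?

Write f(x) = x^4 + x^3 + x^2 + x + 1.
|GF(2^4)^×| = 2^4 − 1 = 15. Prime factorization: 15 = 3·5.
f is primitive ⇔ x has order 15 in GF(2)[x]/(f), i.e. x^(15/q) ≠ 1 for each prime q | 15.
x^(5) mod f = 1
x^(3) mod f = x^3.
Since x^(5) = 1, the order of x divides 5 < 15; not primitive.

No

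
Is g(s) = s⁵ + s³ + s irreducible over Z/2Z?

Check for roots in Z/2Z: g(0) = 0 → root; g(1) = 1.
g(0) = 0, so (s) divides g(s); g is reducible.

No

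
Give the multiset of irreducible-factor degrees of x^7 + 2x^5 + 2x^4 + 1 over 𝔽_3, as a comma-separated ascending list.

1, 1, 1, 4

Write h(x) = x^7 + 2x^5 + 2x^4 + 1.
Roots in 𝔽_3: h(0) = 1; h(1) = 0 → root; h(2) = 0 → root.
Linear factors from roots: (x + 2), (x + 1).
Complete factorization: h(x) = (x + 2)·(x + 1)^2·(x^4 + 2x^3 + x^2 + x + 2).
Factor degrees with multiplicity: 1 + 1 + 1 + 4 = 7.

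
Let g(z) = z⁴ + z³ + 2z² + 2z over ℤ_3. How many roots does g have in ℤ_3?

Evaluate at each of the 3 elements of ℤ_3:
g(0) = 0 → root; g(1) = 0 → root; g(2) = 0 → root.
Roots: {0, 1, 2}.

3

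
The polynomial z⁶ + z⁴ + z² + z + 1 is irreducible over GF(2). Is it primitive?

No

Write f(z) = z⁶ + z⁴ + z² + z + 1.
|GF(2^6)^×| = 2^6 − 1 = 63. Prime factorization: 63 = 3^2·7.
f is primitive ⇔ z has order 63 in GF(2)[z]/(f), i.e. z^(63/q) ≠ 1 for each prime q | 63.
z^(21) mod f = 1
z^(9) mod f = z⁴ + z² + z.
Since z^(21) = 1, the order of z divides 21 < 63; not primitive.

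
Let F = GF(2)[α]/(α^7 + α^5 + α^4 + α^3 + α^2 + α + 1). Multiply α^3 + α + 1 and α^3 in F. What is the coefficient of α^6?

Multiply in GF(2)[α]: (α^3 + α + 1)·(α^3) = α^6 + α^4 + α^3.
Reduced: α^6 + α^4 + α^3.

1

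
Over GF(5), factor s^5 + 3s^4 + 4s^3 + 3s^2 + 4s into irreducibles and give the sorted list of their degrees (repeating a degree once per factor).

Write f(s) = s^5 + 3s^4 + 4s^3 + 3s^2 + 4s.
Roots in GF(5): f(0) = 0 → root; f(1) = 0 → root; f(2) = 2; f(3) = 3; f(4) = 2.
Linear factors from roots: (s), (s + 4).
Complete factorization: f(s) = (s)·(s + 4)·(s^3 + 4s^2 + 3s + 1).
Factor degrees with multiplicity: 1 + 1 + 3 = 5.

1, 1, 3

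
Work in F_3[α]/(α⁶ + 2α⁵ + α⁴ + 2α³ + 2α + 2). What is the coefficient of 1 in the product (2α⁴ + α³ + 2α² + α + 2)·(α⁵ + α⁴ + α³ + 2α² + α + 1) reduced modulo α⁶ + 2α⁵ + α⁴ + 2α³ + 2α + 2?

Multiply in F_3[α]: (2α⁴ + α³ + 2α² + α + 2)·(α⁵ + α⁴ + α³ + 2α² + α + 1) = 2α⁹ + 2α⁷ + 2α⁶ + α⁴ + α³ + α² + 2.
Reduce using α⁶ ≡ α⁵ + 2α⁴ + α³ + α + 1 (mod α⁶ + 2α⁵ + α⁴ + 2α³ + 2α + 2).
Reduced: α⁵ + α⁴ + 2α².

0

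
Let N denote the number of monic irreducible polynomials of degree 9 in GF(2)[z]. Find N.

56

By the necklace-counting formula, N_2(9) = (1/9) Σ_{d|9} μ(9/d)·2^d.
Divisors of 9: 1, 3, 9; μ(9/d) for each: 0, -1, 1.
Σ = − 2^3 + 2^9 = 504.
N = 504/9 = 56.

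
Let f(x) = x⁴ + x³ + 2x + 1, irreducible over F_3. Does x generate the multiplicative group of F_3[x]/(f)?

No

|GF(3^4)^×| = 3^4 − 1 = 80. Prime factorization: 80 = 2^4·5.
f is primitive ⇔ x has order 80 in GF(3)[x]/(f), i.e. x^(80/q) ≠ 1 for each prime q | 80.
x^(40) mod f = 1
x^(16) mod f = 2x² + x + 1.
Since x^(40) = 1, the order of x divides 40 < 80; not primitive.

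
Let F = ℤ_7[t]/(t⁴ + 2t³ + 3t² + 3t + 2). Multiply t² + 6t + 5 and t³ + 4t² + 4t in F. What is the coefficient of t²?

Multiply in ℤ_7[t]: (t² + 6t + 5)·(t³ + 4t² + 4t) = t⁵ + 3t⁴ + 5t³ + 2t² + 6t.
Reduce using t⁴ ≡ 5t³ + 4t² + 4t + 5 (mod t⁴ + 2t³ + 3t² + 3t + 2).
Reduced: 3t² + t + 5.

3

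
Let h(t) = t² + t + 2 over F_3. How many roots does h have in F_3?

Evaluate at each of the 3 elements of F_3:
h(0) = 2; h(1) = 1; h(2) = 2.
No element is a root.

0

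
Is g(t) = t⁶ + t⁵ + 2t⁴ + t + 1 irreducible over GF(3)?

No

Check for roots in GF(3): g(0) = 1; g(1) = 0 → root; g(2) = 2.
g(1) = 0, so (t − 1) divides g(t); g is reducible.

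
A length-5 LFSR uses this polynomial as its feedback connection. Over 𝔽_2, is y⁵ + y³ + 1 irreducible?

Yes

Write P(y) = y⁵ + y³ + 1.
Check for roots in 𝔽_2: P(0) = 1; P(1) = 1.
No roots, so no linear factors.
Monic irreducibles of degree 2 over GF(2): y² + y + 1.
None of them divide P (all give nonzero remainder).
No irreducible factor of degree ≤ 2 exists, so P is irreducible over GF(2).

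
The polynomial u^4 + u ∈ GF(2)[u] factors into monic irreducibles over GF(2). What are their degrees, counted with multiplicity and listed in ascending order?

1, 1, 2

Write h(u) = u^4 + u.
Roots in GF(2): h(0) = 0 → root; h(1) = 0 → root.
Linear factors from roots: (u), (u + 1).
Complete factorization: h(u) = (u)·(u + 1)·(u^2 + u + 1).
Factor degrees with multiplicity: 1 + 1 + 2 = 4.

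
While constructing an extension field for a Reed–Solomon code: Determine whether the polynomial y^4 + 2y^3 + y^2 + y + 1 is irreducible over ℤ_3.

Write f(y) = y^4 + 2y^3 + y^2 + y + 1.
Check for roots in ℤ_3: f(0) = 1; f(1) = 0 → root; f(2) = 0 → root.
f(1) = 0, so (y − 1) divides f(y); f is reducible.

No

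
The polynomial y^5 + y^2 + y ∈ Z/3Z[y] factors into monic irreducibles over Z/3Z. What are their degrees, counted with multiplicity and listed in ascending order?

Write g(y) = y^5 + y^2 + y.
Roots in Z/3Z: g(0) = 0 → root; g(1) = 0 → root; g(2) = 2.
Linear factors from roots: (y), (y - 1).
Complete factorization: g(y) = (y)·(y - 1)·(y^3 + y^2 + y - 1).
Factor degrees with multiplicity: 1 + 1 + 3 = 5.

1, 1, 3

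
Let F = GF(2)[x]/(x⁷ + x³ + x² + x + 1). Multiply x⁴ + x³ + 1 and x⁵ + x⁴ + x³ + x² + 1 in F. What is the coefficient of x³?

Multiply in GF(2)[x]: (x⁴ + x³ + 1)·(x⁵ + x⁴ + x³ + x² + 1) = x⁹ + x² + 1.
Reduce using x⁷ ≡ x³ + x² + x + 1 (mod x⁷ + x³ + x² + x + 1).
Reduced: x⁵ + x⁴ + x³ + 1.

1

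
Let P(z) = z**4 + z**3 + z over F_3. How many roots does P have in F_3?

2

Evaluate at each of the 3 elements of F_3:
P(0) = 0 → root; P(1) = 0 → root; P(2) = 2.
Roots: {0, 1}.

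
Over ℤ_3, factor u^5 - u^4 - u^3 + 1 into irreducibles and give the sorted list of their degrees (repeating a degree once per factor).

1, 1, 1, 2

Write f(u) = u^5 - u^4 - u^3 + 1.
Roots in ℤ_3: f(0) = 1; f(1) = 0 → root; f(2) = 0 → root.
Linear factors from roots: (u - 1), (u + 1).
Complete factorization: f(u) = (u - 1)·(u + 1)^2·(u^2 + u - 1).
Factor degrees with multiplicity: 1 + 1 + 1 + 2 = 5.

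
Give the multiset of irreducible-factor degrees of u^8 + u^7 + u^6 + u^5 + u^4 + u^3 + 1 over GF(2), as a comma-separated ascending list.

Write h(u) = u^8 + u^7 + u^6 + u^5 + u^4 + u^3 + 1.
Roots in GF(2): h(0) = 1; h(1) = 1.
Complete factorization: h(u) = (u^8 + u^7 + u^6 + u^5 + u^4 + u^3 + 1).
Factor degrees with multiplicity: 8 = 8.

8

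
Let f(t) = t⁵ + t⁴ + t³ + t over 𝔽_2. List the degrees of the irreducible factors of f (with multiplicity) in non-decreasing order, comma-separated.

1, 1, 3

Roots in 𝔽_2: f(0) = 0 → root; f(1) = 0 → root.
Linear factors from roots: (t), (t + 1).
Complete factorization: f(t) = (t)·(t + 1)·(t³ + t + 1).
Factor degrees with multiplicity: 1 + 1 + 3 = 5.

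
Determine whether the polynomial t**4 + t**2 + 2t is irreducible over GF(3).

Write h(t) = t**4 + t**2 + 2t.
Check for roots in GF(3): h(0) = 0 → root; h(1) = 1; h(2) = 0 → root.
h(0) = 0, so (t) divides h(t); h is reducible.

No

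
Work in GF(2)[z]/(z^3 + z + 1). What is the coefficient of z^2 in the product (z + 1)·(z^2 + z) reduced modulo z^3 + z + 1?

0

Multiply in GF(2)[z]: (z + 1)·(z^2 + z) = z^3 + z.
Reduce using z^3 ≡ z + 1 (mod z^3 + z + 1).
Reduced: 1.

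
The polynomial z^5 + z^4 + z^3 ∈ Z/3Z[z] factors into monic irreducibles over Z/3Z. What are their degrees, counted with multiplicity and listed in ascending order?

Write f(z) = z^5 + z^4 + z^3.
Roots in Z/3Z: f(0) = 0 → root; f(1) = 0 → root; f(2) = 2.
Linear factors from roots: (z), (z + 2).
Complete factorization: f(z) = (z + 2)^2·(z)^3.
Factor degrees with multiplicity: 1 + 1 + 1 + 1 + 1 = 5.

1, 1, 1, 1, 1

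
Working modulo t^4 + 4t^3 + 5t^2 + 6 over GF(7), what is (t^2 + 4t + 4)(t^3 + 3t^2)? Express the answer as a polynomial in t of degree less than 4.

Multiply in GF(7)[t]: (t^2 + 4t + 4)·(t^3 + 3t^2) = t^5 + 2t^3 + 5t^2.
Reduce using t^4 ≡ 3t^3 + 2t^2 + 1 (mod t^4 + 4t^3 + 5t^2 + 6).
Reduced: 6t^3 + 4t^2 + t + 3.

6t^3 + 4t^2 + t + 3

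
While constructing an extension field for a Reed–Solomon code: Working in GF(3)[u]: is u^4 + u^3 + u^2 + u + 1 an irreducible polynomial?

Write P(u) = u^4 + u^3 + u^2 + u + 1.
Check for roots in GF(3): P(0) = 1; P(1) = 2; P(2) = 1.
No roots, so no linear factors.
Monic irreducibles of degree 2 over GF(3): u^2 + 1, u^2 + u + 2, u^2 + 2u + 2.
None of them divide P (all give nonzero remainder).
No irreducible factor of degree ≤ 2 exists, so P is irreducible over GF(3).

Yes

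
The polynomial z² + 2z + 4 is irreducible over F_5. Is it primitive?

No

Write f(z) = z² + 2z + 4.
|GF(5^2)^×| = 5^2 − 1 = 24. Prime factorization: 24 = 2^3·3.
f is primitive ⇔ z has order 24 in GF(5)[z]/(f), i.e. z^(24/q) ≠ 1 for each prime q | 24.
z^(12) mod f = 1
z^(8) mod f = 2z + 4.
Since z^(12) = 1, the order of z divides 12 < 24; not primitive.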